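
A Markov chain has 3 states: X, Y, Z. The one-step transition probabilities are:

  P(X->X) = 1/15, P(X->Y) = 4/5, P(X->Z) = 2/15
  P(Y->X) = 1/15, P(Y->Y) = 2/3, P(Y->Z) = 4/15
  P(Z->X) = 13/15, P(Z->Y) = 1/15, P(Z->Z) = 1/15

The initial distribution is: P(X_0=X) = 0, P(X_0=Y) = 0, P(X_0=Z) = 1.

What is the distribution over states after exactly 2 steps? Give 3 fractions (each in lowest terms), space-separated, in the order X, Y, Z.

Propagating the distribution step by step (d_{t+1} = d_t * P):
d_0 = (X=0, Y=0, Z=1)
  d_1[X] = 0*1/15 + 0*1/15 + 1*13/15 = 13/15
  d_1[Y] = 0*4/5 + 0*2/3 + 1*1/15 = 1/15
  d_1[Z] = 0*2/15 + 0*4/15 + 1*1/15 = 1/15
d_1 = (X=13/15, Y=1/15, Z=1/15)
  d_2[X] = 13/15*1/15 + 1/15*1/15 + 1/15*13/15 = 3/25
  d_2[Y] = 13/15*4/5 + 1/15*2/3 + 1/15*1/15 = 167/225
  d_2[Z] = 13/15*2/15 + 1/15*4/15 + 1/15*1/15 = 31/225
d_2 = (X=3/25, Y=167/225, Z=31/225)

Answer: 3/25 167/225 31/225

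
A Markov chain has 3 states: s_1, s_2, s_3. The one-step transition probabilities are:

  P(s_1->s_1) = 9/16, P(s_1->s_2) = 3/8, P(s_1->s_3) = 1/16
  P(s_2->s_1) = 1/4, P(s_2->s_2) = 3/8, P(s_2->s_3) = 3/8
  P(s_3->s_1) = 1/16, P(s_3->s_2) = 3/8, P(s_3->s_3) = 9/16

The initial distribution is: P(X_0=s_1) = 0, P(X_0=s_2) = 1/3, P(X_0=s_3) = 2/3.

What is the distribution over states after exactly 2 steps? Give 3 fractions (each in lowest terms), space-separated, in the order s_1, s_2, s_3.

Answer: 25/128 3/8 55/128

Derivation:
Propagating the distribution step by step (d_{t+1} = d_t * P):
d_0 = (s_1=0, s_2=1/3, s_3=2/3)
  d_1[s_1] = 0*9/16 + 1/3*1/4 + 2/3*1/16 = 1/8
  d_1[s_2] = 0*3/8 + 1/3*3/8 + 2/3*3/8 = 3/8
  d_1[s_3] = 0*1/16 + 1/3*3/8 + 2/3*9/16 = 1/2
d_1 = (s_1=1/8, s_2=3/8, s_3=1/2)
  d_2[s_1] = 1/8*9/16 + 3/8*1/4 + 1/2*1/16 = 25/128
  d_2[s_2] = 1/8*3/8 + 3/8*3/8 + 1/2*3/8 = 3/8
  d_2[s_3] = 1/8*1/16 + 3/8*3/8 + 1/2*9/16 = 55/128
d_2 = (s_1=25/128, s_2=3/8, s_3=55/128)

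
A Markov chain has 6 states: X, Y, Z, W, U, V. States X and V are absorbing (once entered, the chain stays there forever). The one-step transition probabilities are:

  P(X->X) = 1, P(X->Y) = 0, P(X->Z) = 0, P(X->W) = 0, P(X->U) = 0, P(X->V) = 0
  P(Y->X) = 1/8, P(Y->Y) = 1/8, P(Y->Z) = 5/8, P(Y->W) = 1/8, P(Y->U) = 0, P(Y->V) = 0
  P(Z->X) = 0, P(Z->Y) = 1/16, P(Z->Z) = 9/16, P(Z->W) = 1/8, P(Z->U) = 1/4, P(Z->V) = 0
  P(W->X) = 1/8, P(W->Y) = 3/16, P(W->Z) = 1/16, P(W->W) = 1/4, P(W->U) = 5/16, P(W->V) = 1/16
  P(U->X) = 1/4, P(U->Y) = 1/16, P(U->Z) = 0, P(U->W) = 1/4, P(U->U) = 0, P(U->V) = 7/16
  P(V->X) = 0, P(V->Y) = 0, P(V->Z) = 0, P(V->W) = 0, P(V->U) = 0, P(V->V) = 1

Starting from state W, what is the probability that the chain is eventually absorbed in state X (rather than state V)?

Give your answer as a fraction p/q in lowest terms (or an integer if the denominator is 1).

Let a_i = P(absorbed in X | start in state i).
Boundary conditions: a_X = 1, a_V = 0.
For each transient state i, a_i = sum_j P(i->j) * a_j:
  a_Y = 1/8*a_X + 1/8*a_Y + 5/8*a_Z + 1/8*a_W + 0*a_U + 0*a_V
  a_Z = 0*a_X + 1/16*a_Y + 9/16*a_Z + 1/8*a_W + 1/4*a_U + 0*a_V
  a_W = 1/8*a_X + 3/16*a_Y + 1/16*a_Z + 1/4*a_W + 5/16*a_U + 1/16*a_V
  a_U = 1/4*a_X + 1/16*a_Y + 0*a_Z + 1/4*a_W + 0*a_U + 7/16*a_V

Substituting a_X = 1 and a_V = 0, rearrange to (I - Q) a = r where r[i] = P(i -> X):
  [7/8, -5/8, -1/8, 0] . (a_Y, a_Z, a_W, a_U) = 1/8
  [-1/16, 7/16, -1/8, -1/4] . (a_Y, a_Z, a_W, a_U) = 0
  [-3/16, -1/16, 3/4, -5/16] . (a_Y, a_Z, a_W, a_U) = 1/8
  [-1/16, 0, -1/4, 1] . (a_Y, a_Z, a_W, a_U) = 1/4

Solving yields:
  a_Y = 3176/5831
  a_Z = 2682/5831
  a_W = 2991/5831
  a_U = 2404/5831

Starting state is W, so the absorption probability is a_W = 2991/5831.

Answer: 2991/5831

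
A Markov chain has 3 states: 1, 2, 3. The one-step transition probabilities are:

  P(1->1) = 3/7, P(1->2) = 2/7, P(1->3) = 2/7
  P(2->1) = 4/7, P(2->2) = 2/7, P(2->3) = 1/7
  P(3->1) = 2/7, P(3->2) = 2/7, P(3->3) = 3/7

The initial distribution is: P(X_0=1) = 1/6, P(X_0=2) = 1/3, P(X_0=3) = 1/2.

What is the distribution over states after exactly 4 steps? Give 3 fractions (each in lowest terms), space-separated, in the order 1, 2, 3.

Propagating the distribution step by step (d_{t+1} = d_t * P):
d_0 = (1=1/6, 2=1/3, 3=1/2)
  d_1[1] = 1/6*3/7 + 1/3*4/7 + 1/2*2/7 = 17/42
  d_1[2] = 1/6*2/7 + 1/3*2/7 + 1/2*2/7 = 2/7
  d_1[3] = 1/6*2/7 + 1/3*1/7 + 1/2*3/7 = 13/42
d_1 = (1=17/42, 2=2/7, 3=13/42)
  d_2[1] = 17/42*3/7 + 2/7*4/7 + 13/42*2/7 = 125/294
  d_2[2] = 17/42*2/7 + 2/7*2/7 + 13/42*2/7 = 2/7
  d_2[3] = 17/42*2/7 + 2/7*1/7 + 13/42*3/7 = 85/294
d_2 = (1=125/294, 2=2/7, 3=85/294)
  d_3[1] = 125/294*3/7 + 2/7*4/7 + 85/294*2/7 = 881/2058
  d_3[2] = 125/294*2/7 + 2/7*2/7 + 85/294*2/7 = 2/7
  d_3[3] = 125/294*2/7 + 2/7*1/7 + 85/294*3/7 = 589/2058
d_3 = (1=881/2058, 2=2/7, 3=589/2058)
  d_4[1] = 881/2058*3/7 + 2/7*4/7 + 589/2058*2/7 = 6173/14406
  d_4[2] = 881/2058*2/7 + 2/7*2/7 + 589/2058*2/7 = 2/7
  d_4[3] = 881/2058*2/7 + 2/7*1/7 + 589/2058*3/7 = 4117/14406
d_4 = (1=6173/14406, 2=2/7, 3=4117/14406)

Answer: 6173/14406 2/7 4117/14406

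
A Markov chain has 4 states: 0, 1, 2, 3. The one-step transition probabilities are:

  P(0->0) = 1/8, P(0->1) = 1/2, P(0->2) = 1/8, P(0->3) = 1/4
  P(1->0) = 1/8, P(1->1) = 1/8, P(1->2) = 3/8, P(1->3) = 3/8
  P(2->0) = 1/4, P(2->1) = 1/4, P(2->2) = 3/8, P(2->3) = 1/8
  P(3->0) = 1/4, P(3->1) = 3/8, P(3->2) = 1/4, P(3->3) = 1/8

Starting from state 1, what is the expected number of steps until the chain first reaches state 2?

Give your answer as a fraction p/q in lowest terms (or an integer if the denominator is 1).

Answer: 324/97

Derivation:
Let h_i = expected steps to first reach 2 from state i.
Boundary: h_2 = 0.
First-step equations for the other states:
  h_0 = 1 + 1/8*h_0 + 1/2*h_1 + 1/8*h_2 + 1/4*h_3
  h_1 = 1 + 1/8*h_0 + 1/8*h_1 + 3/8*h_2 + 3/8*h_3
  h_3 = 1 + 1/4*h_0 + 3/8*h_1 + 1/4*h_2 + 1/8*h_3

Substituting h_2 = 0 and rearranging gives the linear system (I - Q) h = 1:
  [7/8, -1/2, -1/4] . (h_0, h_1, h_3) = 1
  [-1/8, 7/8, -3/8] . (h_0, h_1, h_3) = 1
  [-1/4, -3/8, 7/8] . (h_0, h_1, h_3) = 1

Solving yields:
  h_0 = 400/97
  h_1 = 324/97
  h_3 = 364/97

Starting state is 1, so the expected hitting time is h_1 = 324/97.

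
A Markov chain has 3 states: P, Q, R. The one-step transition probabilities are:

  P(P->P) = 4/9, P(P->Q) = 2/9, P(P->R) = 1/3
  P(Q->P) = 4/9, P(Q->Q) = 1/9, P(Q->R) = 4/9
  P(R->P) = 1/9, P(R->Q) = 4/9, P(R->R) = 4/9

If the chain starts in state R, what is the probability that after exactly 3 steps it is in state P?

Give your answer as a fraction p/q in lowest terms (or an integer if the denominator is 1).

Answer: 73/243

Derivation:
Computing P^3 by repeated multiplication:
P^1 =
  P: [4/9, 2/9, 1/3]
  Q: [4/9, 1/9, 4/9]
  R: [1/9, 4/9, 4/9]
P^2 =
  P: [1/3, 22/81, 32/81]
  Q: [8/27, 25/81, 32/81]
  R: [8/27, 22/81, 35/81]
P^3 =
  P: [76/243, 68/243, 11/27]
  Q: [76/243, 67/243, 100/243]
  R: [73/243, 70/243, 100/243]

(P^3)[R -> P] = 73/243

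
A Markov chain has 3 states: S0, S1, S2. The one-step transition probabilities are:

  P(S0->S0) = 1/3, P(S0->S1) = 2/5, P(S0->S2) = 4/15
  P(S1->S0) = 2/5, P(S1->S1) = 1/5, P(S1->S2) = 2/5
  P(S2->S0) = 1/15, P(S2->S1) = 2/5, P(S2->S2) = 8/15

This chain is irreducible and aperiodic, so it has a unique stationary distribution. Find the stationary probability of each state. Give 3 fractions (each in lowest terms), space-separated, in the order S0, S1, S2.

The stationary distribution satisfies pi = pi * P, i.e.:
  pi_S0 = 1/3*pi_S0 + 2/5*pi_S1 + 1/15*pi_S2
  pi_S1 = 2/5*pi_S0 + 1/5*pi_S1 + 2/5*pi_S2
  pi_S2 = 4/15*pi_S0 + 2/5*pi_S1 + 8/15*pi_S2
with normalization: pi_S0 + pi_S1 + pi_S2 = 1.

Using the first 2 balance equations plus normalization, the linear system A*pi = b is:
  [-2/3, 2/5, 1/15] . pi = 0
  [2/5, -4/5, 2/5] . pi = 0
  [1, 1, 1] . pi = 1

Solving yields:
  pi_S0 = 8/33
  pi_S1 = 1/3
  pi_S2 = 14/33

Verification (pi * P):
  8/33*1/3 + 1/3*2/5 + 14/33*1/15 = 8/33 = pi_S0  (ok)
  8/33*2/5 + 1/3*1/5 + 14/33*2/5 = 1/3 = pi_S1  (ok)
  8/33*4/15 + 1/3*2/5 + 14/33*8/15 = 14/33 = pi_S2  (ok)

Answer: 8/33 1/3 14/33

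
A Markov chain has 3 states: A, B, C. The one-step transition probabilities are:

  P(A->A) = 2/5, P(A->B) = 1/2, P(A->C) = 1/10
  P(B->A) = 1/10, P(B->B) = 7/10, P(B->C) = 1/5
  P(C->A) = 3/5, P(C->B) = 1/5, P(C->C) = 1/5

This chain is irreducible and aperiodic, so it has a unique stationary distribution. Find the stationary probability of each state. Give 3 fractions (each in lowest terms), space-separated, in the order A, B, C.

The stationary distribution satisfies pi = pi * P, i.e.:
  pi_A = 2/5*pi_A + 1/10*pi_B + 3/5*pi_C
  pi_B = 1/2*pi_A + 7/10*pi_B + 1/5*pi_C
  pi_C = 1/10*pi_A + 1/5*pi_B + 1/5*pi_C
with normalization: pi_A + pi_B + pi_C = 1.

Using the first 2 balance equations plus normalization, the linear system A*pi = b is:
  [-3/5, 1/10, 3/5] . pi = 0
  [1/2, -3/10, 1/5] . pi = 0
  [1, 1, 1] . pi = 1

Solving yields:
  pi_A = 4/15
  pi_B = 14/25
  pi_C = 13/75

Verification (pi * P):
  4/15*2/5 + 14/25*1/10 + 13/75*3/5 = 4/15 = pi_A  (ok)
  4/15*1/2 + 14/25*7/10 + 13/75*1/5 = 14/25 = pi_B  (ok)
  4/15*1/10 + 14/25*1/5 + 13/75*1/5 = 13/75 = pi_C  (ok)

Answer: 4/15 14/25 13/75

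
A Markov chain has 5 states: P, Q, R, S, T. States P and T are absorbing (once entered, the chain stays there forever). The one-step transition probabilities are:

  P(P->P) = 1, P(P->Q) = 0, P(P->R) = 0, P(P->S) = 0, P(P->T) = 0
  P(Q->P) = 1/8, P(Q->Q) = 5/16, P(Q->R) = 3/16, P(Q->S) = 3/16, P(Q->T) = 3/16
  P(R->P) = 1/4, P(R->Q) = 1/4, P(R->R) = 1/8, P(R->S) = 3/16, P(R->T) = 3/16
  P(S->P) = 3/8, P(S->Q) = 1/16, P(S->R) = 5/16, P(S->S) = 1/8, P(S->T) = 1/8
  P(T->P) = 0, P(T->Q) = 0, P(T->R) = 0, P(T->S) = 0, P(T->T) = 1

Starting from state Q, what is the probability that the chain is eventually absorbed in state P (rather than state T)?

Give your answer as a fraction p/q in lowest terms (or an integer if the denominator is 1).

Answer: 56/107

Derivation:
Let a_i = P(absorbed in P | start in state i).
Boundary conditions: a_P = 1, a_T = 0.
For each transient state i, a_i = sum_j P(i->j) * a_j:
  a_Q = 1/8*a_P + 5/16*a_Q + 3/16*a_R + 3/16*a_S + 3/16*a_T
  a_R = 1/4*a_P + 1/4*a_Q + 1/8*a_R + 3/16*a_S + 3/16*a_T
  a_S = 3/8*a_P + 1/16*a_Q + 5/16*a_R + 1/8*a_S + 1/8*a_T

Substituting a_P = 1 and a_T = 0, rearrange to (I - Q) a = r where r[i] = P(i -> P):
  [11/16, -3/16, -3/16] . (a_Q, a_R, a_S) = 1/8
  [-1/4, 7/8, -3/16] . (a_Q, a_R, a_S) = 1/4
  [-1/16, -5/16, 7/8] . (a_Q, a_R, a_S) = 3/8

Solving yields:
  a_Q = 56/107
  a_R = 62/107
  a_S = 72/107

Starting state is Q, so the absorption probability is a_Q = 56/107.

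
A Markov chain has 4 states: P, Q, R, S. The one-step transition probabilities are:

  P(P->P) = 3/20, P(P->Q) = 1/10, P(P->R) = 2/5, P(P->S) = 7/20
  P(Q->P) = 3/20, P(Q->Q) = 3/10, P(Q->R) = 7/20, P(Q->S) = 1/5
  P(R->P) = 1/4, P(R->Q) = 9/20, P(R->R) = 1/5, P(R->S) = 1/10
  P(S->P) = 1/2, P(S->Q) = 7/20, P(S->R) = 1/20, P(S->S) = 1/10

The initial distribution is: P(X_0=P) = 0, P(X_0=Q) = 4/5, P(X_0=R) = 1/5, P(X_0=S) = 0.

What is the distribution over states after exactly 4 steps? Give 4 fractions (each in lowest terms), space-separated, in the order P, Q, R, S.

Propagating the distribution step by step (d_{t+1} = d_t * P):
d_0 = (P=0, Q=4/5, R=1/5, S=0)
  d_1[P] = 0*3/20 + 4/5*3/20 + 1/5*1/4 + 0*1/2 = 17/100
  d_1[Q] = 0*1/10 + 4/5*3/10 + 1/5*9/20 + 0*7/20 = 33/100
  d_1[R] = 0*2/5 + 4/5*7/20 + 1/5*1/5 + 0*1/20 = 8/25
  d_1[S] = 0*7/20 + 4/5*1/5 + 1/5*1/10 + 0*1/10 = 9/50
d_1 = (P=17/100, Q=33/100, R=8/25, S=9/50)
  d_2[P] = 17/100*3/20 + 33/100*3/20 + 8/25*1/4 + 9/50*1/2 = 49/200
  d_2[Q] = 17/100*1/10 + 33/100*3/10 + 8/25*9/20 + 9/50*7/20 = 323/1000
  d_2[R] = 17/100*2/5 + 33/100*7/20 + 8/25*1/5 + 9/50*1/20 = 513/2000
  d_2[S] = 17/100*7/20 + 33/100*1/5 + 8/25*1/10 + 9/50*1/10 = 351/2000
d_2 = (P=49/200, Q=323/1000, R=513/2000, S=351/2000)
  d_3[P] = 49/200*3/20 + 323/1000*3/20 + 513/2000*1/4 + 351/2000*1/2 = 9483/40000
  d_3[Q] = 49/200*1/10 + 323/1000*3/10 + 513/2000*9/20 + 351/2000*7/20 = 1193/4000
  d_3[R] = 49/200*2/5 + 323/1000*7/20 + 513/2000*1/5 + 351/2000*1/20 = 2169/8000
  d_3[S] = 49/200*7/20 + 323/1000*1/5 + 513/2000*1/10 + 351/2000*1/10 = 3871/20000
d_3 = (P=9483/40000, Q=1193/4000, R=2169/8000, S=3871/20000)
  d_4[P] = 9483/40000*3/20 + 1193/4000*3/20 + 2169/8000*1/4 + 3871/20000*1/2 = 48971/200000
  d_4[Q] = 9483/40000*1/10 + 1193/4000*3/10 + 2169/8000*9/20 + 3871/20000*7/20 = 48469/160000
  d_4[R] = 9483/40000*2/5 + 1193/4000*7/20 + 2169/8000*1/5 + 3871/20000*1/20 = 3289/12500
  d_4[S] = 9483/40000*7/20 + 1193/4000*1/5 + 2169/8000*1/10 + 3871/20000*1/10 = 6051/32000
d_4 = (P=48971/200000, Q=48469/160000, R=3289/12500, S=6051/32000)

Answer: 48971/200000 48469/160000 3289/12500 6051/32000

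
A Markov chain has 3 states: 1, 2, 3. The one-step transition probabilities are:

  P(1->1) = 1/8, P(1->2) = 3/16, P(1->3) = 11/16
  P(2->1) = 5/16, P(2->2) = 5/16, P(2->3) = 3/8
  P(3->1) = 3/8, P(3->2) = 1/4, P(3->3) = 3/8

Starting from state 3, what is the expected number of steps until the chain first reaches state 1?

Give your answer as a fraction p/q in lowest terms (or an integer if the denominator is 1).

Answer: 120/43

Derivation:
Let h_i = expected steps to first reach 1 from state i.
Boundary: h_1 = 0.
First-step equations for the other states:
  h_2 = 1 + 5/16*h_1 + 5/16*h_2 + 3/8*h_3
  h_3 = 1 + 3/8*h_1 + 1/4*h_2 + 3/8*h_3

Substituting h_1 = 0 and rearranging gives the linear system (I - Q) h = 1:
  [11/16, -3/8] . (h_2, h_3) = 1
  [-1/4, 5/8] . (h_2, h_3) = 1

Solving yields:
  h_2 = 128/43
  h_3 = 120/43

Starting state is 3, so the expected hitting time is h_3 = 120/43.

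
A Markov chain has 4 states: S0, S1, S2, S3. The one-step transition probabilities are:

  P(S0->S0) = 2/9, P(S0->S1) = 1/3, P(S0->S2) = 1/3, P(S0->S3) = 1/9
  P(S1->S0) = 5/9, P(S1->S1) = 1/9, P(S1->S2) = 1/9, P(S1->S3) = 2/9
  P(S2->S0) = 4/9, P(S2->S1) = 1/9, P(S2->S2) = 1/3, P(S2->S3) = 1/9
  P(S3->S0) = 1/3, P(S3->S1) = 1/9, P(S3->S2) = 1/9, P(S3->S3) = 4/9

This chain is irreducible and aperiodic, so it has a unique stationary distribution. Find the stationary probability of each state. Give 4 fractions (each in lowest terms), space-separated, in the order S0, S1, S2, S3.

The stationary distribution satisfies pi = pi * P, i.e.:
  pi_S0 = 2/9*pi_S0 + 5/9*pi_S1 + 4/9*pi_S2 + 1/3*pi_S3
  pi_S1 = 1/3*pi_S0 + 1/9*pi_S1 + 1/9*pi_S2 + 1/9*pi_S3
  pi_S2 = 1/3*pi_S0 + 1/9*pi_S1 + 1/3*pi_S2 + 1/9*pi_S3
  pi_S3 = 1/9*pi_S0 + 2/9*pi_S1 + 1/9*pi_S2 + 4/9*pi_S3
with normalization: pi_S0 + pi_S1 + pi_S2 + pi_S3 = 1.

Using the first 3 balance equations plus normalization, the linear system A*pi = b is:
  [-7/9, 5/9, 4/9, 1/3] . pi = 0
  [1/3, -8/9, 1/9, 1/9] . pi = 0
  [1/3, 1/9, -2/3, 1/9] . pi = 0
  [1, 1, 1, 1] . pi = 1

Solving yields:
  pi_S0 = 53/146
  pi_S1 = 14/73
  pi_S2 = 18/73
  pi_S3 = 29/146

Verification (pi * P):
  53/146*2/9 + 14/73*5/9 + 18/73*4/9 + 29/146*1/3 = 53/146 = pi_S0  (ok)
  53/146*1/3 + 14/73*1/9 + 18/73*1/9 + 29/146*1/9 = 14/73 = pi_S1  (ok)
  53/146*1/3 + 14/73*1/9 + 18/73*1/3 + 29/146*1/9 = 18/73 = pi_S2  (ok)
  53/146*1/9 + 14/73*2/9 + 18/73*1/9 + 29/146*4/9 = 29/146 = pi_S3  (ok)

Answer: 53/146 14/73 18/73 29/146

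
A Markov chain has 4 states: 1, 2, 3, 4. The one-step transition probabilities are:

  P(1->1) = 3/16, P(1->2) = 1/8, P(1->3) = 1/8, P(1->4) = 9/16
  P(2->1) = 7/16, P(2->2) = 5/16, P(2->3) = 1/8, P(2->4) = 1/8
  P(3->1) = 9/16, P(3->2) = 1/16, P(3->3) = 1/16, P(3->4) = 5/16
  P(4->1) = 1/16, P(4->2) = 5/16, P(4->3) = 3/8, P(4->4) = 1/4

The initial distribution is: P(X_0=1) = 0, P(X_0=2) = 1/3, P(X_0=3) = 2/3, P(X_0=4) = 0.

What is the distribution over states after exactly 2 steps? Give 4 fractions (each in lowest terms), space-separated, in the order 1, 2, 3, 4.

Answer: 43/192 149/768 35/192 307/768

Derivation:
Propagating the distribution step by step (d_{t+1} = d_t * P):
d_0 = (1=0, 2=1/3, 3=2/3, 4=0)
  d_1[1] = 0*3/16 + 1/3*7/16 + 2/3*9/16 + 0*1/16 = 25/48
  d_1[2] = 0*1/8 + 1/3*5/16 + 2/3*1/16 + 0*5/16 = 7/48
  d_1[3] = 0*1/8 + 1/3*1/8 + 2/3*1/16 + 0*3/8 = 1/12
  d_1[4] = 0*9/16 + 1/3*1/8 + 2/3*5/16 + 0*1/4 = 1/4
d_1 = (1=25/48, 2=7/48, 3=1/12, 4=1/4)
  d_2[1] = 25/48*3/16 + 7/48*7/16 + 1/12*9/16 + 1/4*1/16 = 43/192
  d_2[2] = 25/48*1/8 + 7/48*5/16 + 1/12*1/16 + 1/4*5/16 = 149/768
  d_2[3] = 25/48*1/8 + 7/48*1/8 + 1/12*1/16 + 1/4*3/8 = 35/192
  d_2[4] = 25/48*9/16 + 7/48*1/8 + 1/12*5/16 + 1/4*1/4 = 307/768
d_2 = (1=43/192, 2=149/768, 3=35/192, 4=307/768)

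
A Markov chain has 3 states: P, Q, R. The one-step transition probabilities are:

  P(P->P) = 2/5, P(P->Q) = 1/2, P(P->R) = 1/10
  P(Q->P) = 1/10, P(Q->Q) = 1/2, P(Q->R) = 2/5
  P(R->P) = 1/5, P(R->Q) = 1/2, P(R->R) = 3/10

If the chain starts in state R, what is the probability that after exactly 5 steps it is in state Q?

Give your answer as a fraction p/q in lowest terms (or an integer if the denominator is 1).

Computing P^5 by repeated multiplication:
P^1 =
  P: [2/5, 1/2, 1/10]
  Q: [1/10, 1/2, 2/5]
  R: [1/5, 1/2, 3/10]
P^2 =
  P: [23/100, 1/2, 27/100]
  Q: [17/100, 1/2, 33/100]
  R: [19/100, 1/2, 31/100]
P^3 =
  P: [49/250, 1/2, 38/125]
  Q: [23/125, 1/2, 79/250]
  R: [47/250, 1/2, 39/125]
P^4 =
  P: [473/2500, 1/2, 777/2500]
  Q: [467/2500, 1/2, 783/2500]
  R: [469/2500, 1/2, 781/2500]
P^5 =
  P: [587/3125, 1/2, 1951/6250]
  Q: [1171/6250, 1/2, 977/3125]
  R: [586/3125, 1/2, 1953/6250]

(P^5)[R -> Q] = 1/2

Answer: 1/2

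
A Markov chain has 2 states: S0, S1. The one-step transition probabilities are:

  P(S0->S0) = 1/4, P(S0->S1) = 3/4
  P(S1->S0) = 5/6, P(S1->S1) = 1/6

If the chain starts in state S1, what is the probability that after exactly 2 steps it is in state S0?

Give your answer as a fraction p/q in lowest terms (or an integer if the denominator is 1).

Answer: 25/72

Derivation:
Computing P^2 by repeated multiplication:
P^1 =
  S0: [1/4, 3/4]
  S1: [5/6, 1/6]
P^2 =
  S0: [11/16, 5/16]
  S1: [25/72, 47/72]

(P^2)[S1 -> S0] = 25/72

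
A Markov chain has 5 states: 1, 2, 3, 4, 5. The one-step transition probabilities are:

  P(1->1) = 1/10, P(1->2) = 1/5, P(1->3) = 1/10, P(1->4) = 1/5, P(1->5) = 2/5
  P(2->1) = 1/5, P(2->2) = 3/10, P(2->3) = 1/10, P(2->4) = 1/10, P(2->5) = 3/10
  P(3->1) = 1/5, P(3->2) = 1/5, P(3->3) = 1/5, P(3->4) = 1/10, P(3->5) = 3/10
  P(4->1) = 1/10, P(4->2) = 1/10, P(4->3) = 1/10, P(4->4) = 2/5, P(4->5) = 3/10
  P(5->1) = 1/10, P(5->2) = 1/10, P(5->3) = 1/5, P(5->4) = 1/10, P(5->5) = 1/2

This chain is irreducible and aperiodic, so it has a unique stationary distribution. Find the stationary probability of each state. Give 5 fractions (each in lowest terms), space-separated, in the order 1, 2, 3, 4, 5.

The stationary distribution satisfies pi = pi * P, i.e.:
  pi_1 = 1/10*pi_1 + 1/5*pi_2 + 1/5*pi_3 + 1/10*pi_4 + 1/10*pi_5
  pi_2 = 1/5*pi_1 + 3/10*pi_2 + 1/5*pi_3 + 1/10*pi_4 + 1/10*pi_5
  pi_3 = 1/10*pi_1 + 1/10*pi_2 + 1/5*pi_3 + 1/10*pi_4 + 1/5*pi_5
  pi_4 = 1/5*pi_1 + 1/10*pi_2 + 1/10*pi_3 + 2/5*pi_4 + 1/10*pi_5
  pi_5 = 2/5*pi_1 + 3/10*pi_2 + 3/10*pi_3 + 3/10*pi_4 + 1/2*pi_5
with normalization: pi_1 + pi_2 + pi_3 + pi_4 + pi_5 = 1.

Using the first 4 balance equations plus normalization, the linear system A*pi = b is:
  [-9/10, 1/5, 1/5, 1/10, 1/10] . pi = 0
  [1/5, -7/10, 1/5, 1/10, 1/10] . pi = 0
  [1/10, 1/10, -4/5, 1/10, 1/5] . pi = 0
  [1/5, 1/10, 1/10, -3/5, 1/10] . pi = 0
  [1, 1, 1, 1, 1] . pi = 1

Solving yields:
  pi_1 = 83/631
  pi_2 = 913/5679
  pi_3 = 878/5679
  pi_4 = 102/631
  pi_5 = 247/631

Verification (pi * P):
  83/631*1/10 + 913/5679*1/5 + 878/5679*1/5 + 102/631*1/10 + 247/631*1/10 = 83/631 = pi_1  (ok)
  83/631*1/5 + 913/5679*3/10 + 878/5679*1/5 + 102/631*1/10 + 247/631*1/10 = 913/5679 = pi_2  (ok)
  83/631*1/10 + 913/5679*1/10 + 878/5679*1/5 + 102/631*1/10 + 247/631*1/5 = 878/5679 = pi_3  (ok)
  83/631*1/5 + 913/5679*1/10 + 878/5679*1/10 + 102/631*2/5 + 247/631*1/10 = 102/631 = pi_4  (ok)
  83/631*2/5 + 913/5679*3/10 + 878/5679*3/10 + 102/631*3/10 + 247/631*1/2 = 247/631 = pi_5  (ok)

Answer: 83/631 913/5679 878/5679 102/631 247/631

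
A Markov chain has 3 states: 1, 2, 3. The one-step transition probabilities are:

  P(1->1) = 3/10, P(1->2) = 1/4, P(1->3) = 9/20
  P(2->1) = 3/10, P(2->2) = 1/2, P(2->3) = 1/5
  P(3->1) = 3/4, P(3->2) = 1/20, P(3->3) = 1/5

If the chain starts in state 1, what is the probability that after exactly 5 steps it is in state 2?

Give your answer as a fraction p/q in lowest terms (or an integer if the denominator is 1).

Computing P^5 by repeated multiplication:
P^1 =
  1: [3/10, 1/4, 9/20]
  2: [3/10, 1/2, 1/5]
  3: [3/4, 1/20, 1/5]
P^2 =
  1: [201/400, 89/400, 11/40]
  2: [39/100, 67/200, 11/40]
  3: [39/100, 89/400, 31/80]
P^3 =
  1: [339/800, 401/1600, 521/1600]
  2: [339/800, 223/800, 119/400]
  3: [759/1600, 73/320, 119/400]
P^4 =
  1: [14289/32000, 7921/32000, 979/3200]
  2: [3471/8000, 4163/16000, 979/3200]
  3: [3471/8000, 7921/32000, 2039/6400]
P^5 =
  1: [28011/64000, 32089/128000, 39889/128000]
  2: [28011/64000, 16247/64000, 9871/32000]
  3: [56751/128000, 6353/25600, 9871/32000]

(P^5)[1 -> 2] = 32089/128000

Answer: 32089/128000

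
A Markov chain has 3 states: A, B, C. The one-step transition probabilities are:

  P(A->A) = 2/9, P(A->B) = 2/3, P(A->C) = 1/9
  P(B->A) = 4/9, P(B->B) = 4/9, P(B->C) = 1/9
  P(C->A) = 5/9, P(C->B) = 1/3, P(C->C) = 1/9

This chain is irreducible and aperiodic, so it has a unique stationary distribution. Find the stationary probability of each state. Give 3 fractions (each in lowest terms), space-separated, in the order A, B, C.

The stationary distribution satisfies pi = pi * P, i.e.:
  pi_A = 2/9*pi_A + 4/9*pi_B + 5/9*pi_C
  pi_B = 2/3*pi_A + 4/9*pi_B + 1/3*pi_C
  pi_C = 1/9*pi_A + 1/9*pi_B + 1/9*pi_C
with normalization: pi_A + pi_B + pi_C = 1.

Using the first 2 balance equations plus normalization, the linear system A*pi = b is:
  [-7/9, 4/9, 5/9] . pi = 0
  [2/3, -5/9, 1/3] . pi = 0
  [1, 1, 1] . pi = 1

Solving yields:
  pi_A = 37/99
  pi_B = 17/33
  pi_C = 1/9

Verification (pi * P):
  37/99*2/9 + 17/33*4/9 + 1/9*5/9 = 37/99 = pi_A  (ok)
  37/99*2/3 + 17/33*4/9 + 1/9*1/3 = 17/33 = pi_B  (ok)
  37/99*1/9 + 17/33*1/9 + 1/9*1/9 = 1/9 = pi_C  (ok)

Answer: 37/99 17/33 1/9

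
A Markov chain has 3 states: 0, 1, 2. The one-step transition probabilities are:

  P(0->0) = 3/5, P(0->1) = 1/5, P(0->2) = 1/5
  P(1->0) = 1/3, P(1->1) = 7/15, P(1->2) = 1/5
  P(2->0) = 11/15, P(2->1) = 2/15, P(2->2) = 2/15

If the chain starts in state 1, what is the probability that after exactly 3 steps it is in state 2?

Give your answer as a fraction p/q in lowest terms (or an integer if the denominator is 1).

Answer: 211/1125

Derivation:
Computing P^3 by repeated multiplication:
P^1 =
  0: [3/5, 1/5, 1/5]
  1: [1/3, 7/15, 1/5]
  2: [11/15, 2/15, 2/15]
P^2 =
  0: [43/75, 6/25, 14/75]
  1: [113/225, 14/45, 14/75]
  2: [131/225, 17/75, 43/225]
P^3 =
  0: [631/1125, 283/1125, 211/1125]
  1: [1829/3375, 913/3375, 211/1125]
  2: [1907/3375, 836/3375, 632/3375]

(P^3)[1 -> 2] = 211/1125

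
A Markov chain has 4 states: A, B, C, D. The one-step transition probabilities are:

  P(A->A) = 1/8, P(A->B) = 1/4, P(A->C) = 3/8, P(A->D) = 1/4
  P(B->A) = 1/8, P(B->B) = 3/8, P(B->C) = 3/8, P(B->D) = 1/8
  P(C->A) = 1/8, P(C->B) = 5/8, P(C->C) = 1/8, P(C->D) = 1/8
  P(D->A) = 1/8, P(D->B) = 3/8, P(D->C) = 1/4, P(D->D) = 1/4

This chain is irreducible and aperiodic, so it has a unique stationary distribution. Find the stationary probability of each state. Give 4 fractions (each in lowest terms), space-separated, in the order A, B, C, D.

Answer: 1/8 241/560 159/560 9/56

Derivation:
The stationary distribution satisfies pi = pi * P, i.e.:
  pi_A = 1/8*pi_A + 1/8*pi_B + 1/8*pi_C + 1/8*pi_D
  pi_B = 1/4*pi_A + 3/8*pi_B + 5/8*pi_C + 3/8*pi_D
  pi_C = 3/8*pi_A + 3/8*pi_B + 1/8*pi_C + 1/4*pi_D
  pi_D = 1/4*pi_A + 1/8*pi_B + 1/8*pi_C + 1/4*pi_D
with normalization: pi_A + pi_B + pi_C + pi_D = 1.

Using the first 3 balance equations plus normalization, the linear system A*pi = b is:
  [-7/8, 1/8, 1/8, 1/8] . pi = 0
  [1/4, -5/8, 5/8, 3/8] . pi = 0
  [3/8, 3/8, -7/8, 1/4] . pi = 0
  [1, 1, 1, 1] . pi = 1

Solving yields:
  pi_A = 1/8
  pi_B = 241/560
  pi_C = 159/560
  pi_D = 9/56

Verification (pi * P):
  1/8*1/8 + 241/560*1/8 + 159/560*1/8 + 9/56*1/8 = 1/8 = pi_A  (ok)
  1/8*1/4 + 241/560*3/8 + 159/560*5/8 + 9/56*3/8 = 241/560 = pi_B  (ok)
  1/8*3/8 + 241/560*3/8 + 159/560*1/8 + 9/56*1/4 = 159/560 = pi_C  (ok)
  1/8*1/4 + 241/560*1/8 + 159/560*1/8 + 9/56*1/4 = 9/56 = pi_D  (ok)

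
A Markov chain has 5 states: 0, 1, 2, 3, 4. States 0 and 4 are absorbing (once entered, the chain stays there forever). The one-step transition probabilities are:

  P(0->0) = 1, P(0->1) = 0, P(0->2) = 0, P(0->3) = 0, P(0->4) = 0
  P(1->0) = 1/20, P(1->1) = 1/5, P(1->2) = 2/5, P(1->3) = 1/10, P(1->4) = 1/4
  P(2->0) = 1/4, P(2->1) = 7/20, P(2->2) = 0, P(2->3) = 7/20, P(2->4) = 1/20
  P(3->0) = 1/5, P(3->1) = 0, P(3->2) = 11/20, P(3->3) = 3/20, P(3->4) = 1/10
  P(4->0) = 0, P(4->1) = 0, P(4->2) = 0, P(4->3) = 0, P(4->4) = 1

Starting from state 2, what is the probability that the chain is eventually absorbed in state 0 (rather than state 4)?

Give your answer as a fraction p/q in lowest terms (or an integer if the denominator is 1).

Let a_i = P(absorbed in 0 | start in state i).
Boundary conditions: a_0 = 1, a_4 = 0.
For each transient state i, a_i = sum_j P(i->j) * a_j:
  a_1 = 1/20*a_0 + 1/5*a_1 + 2/5*a_2 + 1/10*a_3 + 1/4*a_4
  a_2 = 1/4*a_0 + 7/20*a_1 + 0*a_2 + 7/20*a_3 + 1/20*a_4
  a_3 = 1/5*a_0 + 0*a_1 + 11/20*a_2 + 3/20*a_3 + 1/10*a_4

Substituting a_0 = 1 and a_4 = 0, rearrange to (I - Q) a = r where r[i] = P(i -> 0):
  [4/5, -2/5, -1/10] . (a_1, a_2, a_3) = 1/20
  [-7/20, 1, -7/20] . (a_1, a_2, a_3) = 1/4
  [0, -11/20, 17/20] . (a_1, a_2, a_3) = 1/5

Solving yields:
  a_1 = 479/1034
  a_2 = 661/1034
  a_3 = 61/94

Starting state is 2, so the absorption probability is a_2 = 661/1034.

Answer: 661/1034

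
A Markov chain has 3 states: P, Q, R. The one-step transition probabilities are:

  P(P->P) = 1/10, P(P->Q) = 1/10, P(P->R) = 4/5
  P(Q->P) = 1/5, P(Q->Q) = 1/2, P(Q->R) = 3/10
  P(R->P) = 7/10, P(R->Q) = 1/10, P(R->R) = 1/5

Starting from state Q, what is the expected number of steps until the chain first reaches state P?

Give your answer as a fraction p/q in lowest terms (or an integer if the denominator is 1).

Let h_i = expected steps to first reach P from state i.
Boundary: h_P = 0.
First-step equations for the other states:
  h_Q = 1 + 1/5*h_P + 1/2*h_Q + 3/10*h_R
  h_R = 1 + 7/10*h_P + 1/10*h_Q + 1/5*h_R

Substituting h_P = 0 and rearranging gives the linear system (I - Q) h = 1:
  [1/2, -3/10] . (h_Q, h_R) = 1
  [-1/10, 4/5] . (h_Q, h_R) = 1

Solving yields:
  h_Q = 110/37
  h_R = 60/37

Starting state is Q, so the expected hitting time is h_Q = 110/37.

Answer: 110/37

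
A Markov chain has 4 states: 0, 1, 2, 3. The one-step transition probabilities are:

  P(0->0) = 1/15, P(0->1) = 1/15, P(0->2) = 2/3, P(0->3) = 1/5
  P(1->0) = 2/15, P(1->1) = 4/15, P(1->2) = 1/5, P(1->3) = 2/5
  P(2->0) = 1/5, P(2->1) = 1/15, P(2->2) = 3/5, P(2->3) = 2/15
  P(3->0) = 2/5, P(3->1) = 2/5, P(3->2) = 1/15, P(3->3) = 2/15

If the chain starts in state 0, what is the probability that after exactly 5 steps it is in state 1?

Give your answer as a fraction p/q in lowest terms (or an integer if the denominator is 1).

Computing P^5 by repeated multiplication:
P^1 =
  0: [1/15, 1/15, 2/3, 1/5]
  1: [2/15, 4/15, 1/5, 2/5]
  2: [1/5, 1/15, 3/5, 2/15]
  3: [2/5, 2/5, 1/15, 2/15]
P^2 =
  0: [17/75, 11/75, 106/225, 7/45]
  1: [11/45, 19/75, 13/45, 16/75]
  2: [44/225, 28/225, 116/225, 37/225]
  3: [11/75, 43/225, 89/225, 4/15]
P^3 =
  0: [43/225, 499/3375, 1598/3375, 211/1125]
  1: [652/3375, 212/1125, 1354/3375, 733/3375]
  2: [134/675, 494/3375, 107/225, 202/1125]
  3: [746/3375, 218/1125, 88/225, 131/675]
P^4 =
  0: [2047/10125, 893/5625, 7654/16875, 9391/50625]
  1: [10384/50625, 8948/50625, 21347/50625, 9946/50625]
  2: [10109/50625, 2629/16875, 23233/50625, 116/625]
  3: [9944/50625, 8612/50625, 7319/16875, 10112/50625]
P^5 =
  0: [151541/759375, 121691/759375, 22834/50625, 143633/759375]
  1: [151997/759375, 127199/759375, 332753/759375, 49142/253125]
  2: [151958/759375, 13474/84375, 343244/759375, 142907/759375]
  3: [5693/28125, 127021/759375, 333001/759375, 145642/759375]

(P^5)[0 -> 1] = 121691/759375

Answer: 121691/759375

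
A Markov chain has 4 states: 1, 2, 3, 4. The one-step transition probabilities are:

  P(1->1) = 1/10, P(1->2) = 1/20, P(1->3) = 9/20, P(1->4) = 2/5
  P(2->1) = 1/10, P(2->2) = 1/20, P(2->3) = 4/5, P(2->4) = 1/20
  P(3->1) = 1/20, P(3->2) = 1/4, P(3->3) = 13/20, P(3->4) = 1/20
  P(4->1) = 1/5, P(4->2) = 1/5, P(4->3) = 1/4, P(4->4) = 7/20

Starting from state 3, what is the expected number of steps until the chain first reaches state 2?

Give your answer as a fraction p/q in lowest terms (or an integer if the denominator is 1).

Let h_i = expected steps to first reach 2 from state i.
Boundary: h_2 = 0.
First-step equations for the other states:
  h_1 = 1 + 1/10*h_1 + 1/20*h_2 + 9/20*h_3 + 2/5*h_4
  h_3 = 1 + 1/20*h_1 + 1/4*h_2 + 13/20*h_3 + 1/20*h_4
  h_4 = 1 + 1/5*h_1 + 1/5*h_2 + 1/4*h_3 + 7/20*h_4

Substituting h_2 = 0 and rearranging gives the linear system (I - Q) h = 1:
  [9/10, -9/20, -2/5] . (h_1, h_3, h_4) = 1
  [-1/20, 7/20, -1/20] . (h_1, h_3, h_4) = 1
  [-1/5, -1/4, 13/20] . (h_1, h_3, h_4) = 1

Solving yields:
  h_1 = 6160/1131
  h_3 = 4900/1131
  h_4 = 1840/377

Starting state is 3, so the expected hitting time is h_3 = 4900/1131.

Answer: 4900/1131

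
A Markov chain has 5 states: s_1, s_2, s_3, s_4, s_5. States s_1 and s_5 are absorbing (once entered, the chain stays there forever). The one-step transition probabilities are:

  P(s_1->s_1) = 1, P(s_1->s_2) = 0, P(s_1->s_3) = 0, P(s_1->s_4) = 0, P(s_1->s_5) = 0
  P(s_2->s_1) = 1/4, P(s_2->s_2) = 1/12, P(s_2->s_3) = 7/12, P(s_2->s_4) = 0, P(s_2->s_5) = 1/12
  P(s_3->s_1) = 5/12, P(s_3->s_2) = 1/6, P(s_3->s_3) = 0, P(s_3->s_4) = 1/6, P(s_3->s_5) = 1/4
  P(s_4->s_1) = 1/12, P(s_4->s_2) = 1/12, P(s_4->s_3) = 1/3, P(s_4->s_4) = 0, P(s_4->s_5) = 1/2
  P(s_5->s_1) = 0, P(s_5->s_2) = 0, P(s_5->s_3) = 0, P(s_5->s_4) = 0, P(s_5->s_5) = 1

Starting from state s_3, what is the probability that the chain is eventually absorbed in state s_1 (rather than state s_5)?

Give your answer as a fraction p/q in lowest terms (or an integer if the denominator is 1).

Answer: 380/657

Derivation:
Let a_i = P(absorbed in s_1 | start in state i).
Boundary conditions: a_s_1 = 1, a_s_5 = 0.
For each transient state i, a_i = sum_j P(i->j) * a_j:
  a_s_2 = 1/4*a_s_1 + 1/12*a_s_2 + 7/12*a_s_3 + 0*a_s_4 + 1/12*a_s_5
  a_s_3 = 5/12*a_s_1 + 1/6*a_s_2 + 0*a_s_3 + 1/6*a_s_4 + 1/4*a_s_5
  a_s_4 = 1/12*a_s_1 + 1/12*a_s_2 + 1/3*a_s_3 + 0*a_s_4 + 1/2*a_s_5

Substituting a_s_1 = 1 and a_s_5 = 0, rearrange to (I - Q) a = r where r[i] = P(i -> s_1):
  [11/12, -7/12, 0] . (a_s_2, a_s_3, a_s_4) = 1/4
  [-1/6, 1, -1/6] . (a_s_2, a_s_3, a_s_4) = 5/12
  [-1/12, -1/3, 1] . (a_s_2, a_s_3, a_s_4) = 1/12

Solving yields:
  a_s_2 = 421/657
  a_s_3 = 380/657
  a_s_4 = 433/1314

Starting state is s_3, so the absorption probability is a_s_3 = 380/657.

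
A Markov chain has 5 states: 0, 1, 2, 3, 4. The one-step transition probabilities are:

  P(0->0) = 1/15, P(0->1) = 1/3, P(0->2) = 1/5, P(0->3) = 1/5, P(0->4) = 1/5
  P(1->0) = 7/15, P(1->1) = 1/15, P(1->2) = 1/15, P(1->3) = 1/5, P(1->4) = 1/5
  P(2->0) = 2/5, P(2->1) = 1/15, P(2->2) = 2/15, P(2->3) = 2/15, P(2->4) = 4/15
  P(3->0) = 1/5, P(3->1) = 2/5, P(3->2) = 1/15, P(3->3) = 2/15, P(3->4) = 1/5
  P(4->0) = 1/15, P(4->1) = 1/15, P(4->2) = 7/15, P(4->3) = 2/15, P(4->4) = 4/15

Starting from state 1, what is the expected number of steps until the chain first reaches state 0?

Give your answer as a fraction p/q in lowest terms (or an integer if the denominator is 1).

Let h_i = expected steps to first reach 0 from state i.
Boundary: h_0 = 0.
First-step equations for the other states:
  h_1 = 1 + 7/15*h_0 + 1/15*h_1 + 1/15*h_2 + 1/5*h_3 + 1/5*h_4
  h_2 = 1 + 2/5*h_0 + 1/15*h_1 + 2/15*h_2 + 2/15*h_3 + 4/15*h_4
  h_3 = 1 + 1/5*h_0 + 2/5*h_1 + 1/15*h_2 + 2/15*h_3 + 1/5*h_4
  h_4 = 1 + 1/15*h_0 + 1/15*h_1 + 7/15*h_2 + 2/15*h_3 + 4/15*h_4

Substituting h_0 = 0 and rearranging gives the linear system (I - Q) h = 1:
  [14/15, -1/15, -1/5, -1/5] . (h_1, h_2, h_3, h_4) = 1
  [-1/15, 13/15, -2/15, -4/15] . (h_1, h_2, h_3, h_4) = 1
  [-2/5, -1/15, 13/15, -1/5] . (h_1, h_2, h_3, h_4) = 1
  [-1/15, -7/15, -2/15, 11/15] . (h_1, h_2, h_3, h_4) = 1

Solving yields:
  h_1 = 2280/733
  h_2 = 2475/733
  h_3 = 2850/733
  h_4 = 3300/733

Starting state is 1, so the expected hitting time is h_1 = 2280/733.

Answer: 2280/733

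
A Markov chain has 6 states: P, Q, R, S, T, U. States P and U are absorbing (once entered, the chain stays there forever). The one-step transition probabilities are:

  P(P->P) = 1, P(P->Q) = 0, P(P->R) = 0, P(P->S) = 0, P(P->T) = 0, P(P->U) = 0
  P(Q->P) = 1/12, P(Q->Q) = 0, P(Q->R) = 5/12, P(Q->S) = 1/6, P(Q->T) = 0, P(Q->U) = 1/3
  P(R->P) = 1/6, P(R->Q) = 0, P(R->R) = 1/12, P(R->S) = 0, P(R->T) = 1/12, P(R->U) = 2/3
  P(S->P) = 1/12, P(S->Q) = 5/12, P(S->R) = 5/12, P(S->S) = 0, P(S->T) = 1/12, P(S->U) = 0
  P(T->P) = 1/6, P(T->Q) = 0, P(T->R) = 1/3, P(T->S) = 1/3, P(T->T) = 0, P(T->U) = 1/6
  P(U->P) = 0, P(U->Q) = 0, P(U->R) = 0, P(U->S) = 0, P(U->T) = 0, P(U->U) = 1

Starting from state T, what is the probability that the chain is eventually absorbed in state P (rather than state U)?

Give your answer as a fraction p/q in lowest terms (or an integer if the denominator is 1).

Let a_i = P(absorbed in P | start in state i).
Boundary conditions: a_P = 1, a_U = 0.
For each transient state i, a_i = sum_j P(i->j) * a_j:
  a_Q = 1/12*a_P + 0*a_Q + 5/12*a_R + 1/6*a_S + 0*a_T + 1/3*a_U
  a_R = 1/6*a_P + 0*a_Q + 1/12*a_R + 0*a_S + 1/12*a_T + 2/3*a_U
  a_S = 1/12*a_P + 5/12*a_Q + 5/12*a_R + 0*a_S + 1/12*a_T + 0*a_U
  a_T = 1/6*a_P + 0*a_Q + 1/3*a_R + 1/3*a_S + 0*a_T + 1/6*a_U

Substituting a_P = 1 and a_U = 0, rearrange to (I - Q) a = r where r[i] = P(i -> P):
  [1, -5/12, -1/6, 0] . (a_Q, a_R, a_S, a_T) = 1/12
  [0, 11/12, 0, -1/12] . (a_Q, a_R, a_S, a_T) = 1/6
  [-5/12, -5/12, 1, -1/12] . (a_Q, a_R, a_S, a_T) = 1/12
  [0, -1/3, -1/3, 1] . (a_Q, a_R, a_S, a_T) = 1/6

Solving yields:
  a_Q = 13/59
  a_R = 288/1357
  a_S = 791/2714
  a_T = 454/1357

Starting state is T, so the absorption probability is a_T = 454/1357.

Answer: 454/1357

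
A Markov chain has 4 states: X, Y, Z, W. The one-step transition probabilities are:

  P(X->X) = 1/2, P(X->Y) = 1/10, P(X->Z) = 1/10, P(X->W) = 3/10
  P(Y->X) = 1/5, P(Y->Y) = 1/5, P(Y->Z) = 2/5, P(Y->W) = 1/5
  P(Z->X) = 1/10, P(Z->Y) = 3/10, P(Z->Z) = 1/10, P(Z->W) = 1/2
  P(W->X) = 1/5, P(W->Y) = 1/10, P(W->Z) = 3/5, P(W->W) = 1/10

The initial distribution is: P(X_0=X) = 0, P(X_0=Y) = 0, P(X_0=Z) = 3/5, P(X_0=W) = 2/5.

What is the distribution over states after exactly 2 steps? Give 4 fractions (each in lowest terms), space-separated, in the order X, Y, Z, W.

Propagating the distribution step by step (d_{t+1} = d_t * P):
d_0 = (X=0, Y=0, Z=3/5, W=2/5)
  d_1[X] = 0*1/2 + 0*1/5 + 3/5*1/10 + 2/5*1/5 = 7/50
  d_1[Y] = 0*1/10 + 0*1/5 + 3/5*3/10 + 2/5*1/10 = 11/50
  d_1[Z] = 0*1/10 + 0*2/5 + 3/5*1/10 + 2/5*3/5 = 3/10
  d_1[W] = 0*3/10 + 0*1/5 + 3/5*1/2 + 2/5*1/10 = 17/50
d_1 = (X=7/50, Y=11/50, Z=3/10, W=17/50)
  d_2[X] = 7/50*1/2 + 11/50*1/5 + 3/10*1/10 + 17/50*1/5 = 53/250
  d_2[Y] = 7/50*1/10 + 11/50*1/5 + 3/10*3/10 + 17/50*1/10 = 91/500
  d_2[Z] = 7/50*1/10 + 11/50*2/5 + 3/10*1/10 + 17/50*3/5 = 42/125
  d_2[W] = 7/50*3/10 + 11/50*1/5 + 3/10*1/2 + 17/50*1/10 = 27/100
d_2 = (X=53/250, Y=91/500, Z=42/125, W=27/100)

Answer: 53/250 91/500 42/125 27/100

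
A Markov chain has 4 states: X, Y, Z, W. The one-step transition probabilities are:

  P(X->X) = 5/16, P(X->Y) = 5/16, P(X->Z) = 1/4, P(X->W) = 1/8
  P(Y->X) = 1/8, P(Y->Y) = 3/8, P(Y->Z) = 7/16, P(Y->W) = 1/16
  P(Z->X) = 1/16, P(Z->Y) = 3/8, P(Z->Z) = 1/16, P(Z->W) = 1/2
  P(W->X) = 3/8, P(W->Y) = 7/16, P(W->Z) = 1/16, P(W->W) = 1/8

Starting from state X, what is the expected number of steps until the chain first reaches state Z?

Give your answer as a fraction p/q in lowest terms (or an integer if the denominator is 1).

Answer: 3872/1145

Derivation:
Let h_i = expected steps to first reach Z from state i.
Boundary: h_Z = 0.
First-step equations for the other states:
  h_X = 1 + 5/16*h_X + 5/16*h_Y + 1/4*h_Z + 1/8*h_W
  h_Y = 1 + 1/8*h_X + 3/8*h_Y + 7/16*h_Z + 1/16*h_W
  h_W = 1 + 3/8*h_X + 7/16*h_Y + 1/16*h_Z + 1/8*h_W

Substituting h_Z = 0 and rearranging gives the linear system (I - Q) h = 1:
  [11/16, -5/16, -1/8] . (h_X, h_Y, h_W) = 1
  [-1/8, 5/8, -1/16] . (h_X, h_Y, h_W) = 1
  [-3/8, -7/16, 7/8] . (h_X, h_Y, h_W) = 1

Solving yields:
  h_X = 3872/1145
  h_Y = 3056/1145
  h_W = 4496/1145

Starting state is X, so the expected hitting time is h_X = 3872/1145.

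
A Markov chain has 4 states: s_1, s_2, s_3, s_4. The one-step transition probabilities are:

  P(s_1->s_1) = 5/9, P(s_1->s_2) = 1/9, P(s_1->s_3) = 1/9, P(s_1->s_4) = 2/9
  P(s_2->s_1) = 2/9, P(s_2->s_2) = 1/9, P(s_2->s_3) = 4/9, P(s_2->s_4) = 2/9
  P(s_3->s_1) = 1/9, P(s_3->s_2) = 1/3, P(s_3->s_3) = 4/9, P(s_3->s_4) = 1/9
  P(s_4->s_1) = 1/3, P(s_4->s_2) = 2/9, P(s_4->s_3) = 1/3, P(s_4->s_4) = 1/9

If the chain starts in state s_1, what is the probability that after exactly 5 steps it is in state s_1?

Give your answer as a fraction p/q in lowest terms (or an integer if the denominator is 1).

Computing P^5 by repeated multiplication:
P^1 =
  s_1: [5/9, 1/9, 1/9, 2/9]
  s_2: [2/9, 1/9, 4/9, 2/9]
  s_3: [1/9, 1/3, 4/9, 1/9]
  s_4: [1/3, 2/9, 1/3, 1/9]
P^2 =
  s_1: [34/81, 13/81, 19/81, 5/27]
  s_2: [22/81, 19/81, 28/81, 4/27]
  s_3: [2/9, 2/9, 32/81, 13/81]
  s_4: [25/81, 16/81, 26/81, 14/81]
P^3 =
  s_1: [260/729, 134/729, 23/81, 128/729]
  s_2: [212/729, 149/729, 82/243, 122/729]
  s_3: [197/729, 158/729, 257/729, 13/81]
  s_4: [25/81, 49/243, 235/729, 122/729]
P^4 =
  s_1: [2159/6561, 1271/6561, 2008/6561, 1123/6561]
  s_2: [1970/6561, 1343/6561, 2158/6561, 1090/6561]
  s_3: [1909/6561, 1360/6561, 736/2187, 1084/6561]
  s_4: [2020/6561, 1321/6561, 2119/6561, 367/2187]
P^5 =
  s_1: [6238/19683, 1300/6561, 18644/59049, 9991/59049]
  s_2: [1996/6561, 3989/19683, 19244/59049, 9874/59049]
  s_3: [17725/59049, 12061/59049, 19433/59049, 9830/59049]
  s_4: [18164/59049, 11900/59049, 6361/19683, 9902/59049]

(P^5)[s_1 -> s_1] = 6238/19683

Answer: 6238/19683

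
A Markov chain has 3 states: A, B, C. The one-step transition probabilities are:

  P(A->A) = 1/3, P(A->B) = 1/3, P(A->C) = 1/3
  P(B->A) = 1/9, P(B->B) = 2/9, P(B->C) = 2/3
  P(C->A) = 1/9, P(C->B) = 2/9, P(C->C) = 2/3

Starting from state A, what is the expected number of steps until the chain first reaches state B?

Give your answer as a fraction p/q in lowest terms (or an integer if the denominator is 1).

Answer: 18/5

Derivation:
Let h_i = expected steps to first reach B from state i.
Boundary: h_B = 0.
First-step equations for the other states:
  h_A = 1 + 1/3*h_A + 1/3*h_B + 1/3*h_C
  h_C = 1 + 1/9*h_A + 2/9*h_B + 2/3*h_C

Substituting h_B = 0 and rearranging gives the linear system (I - Q) h = 1:
  [2/3, -1/3] . (h_A, h_C) = 1
  [-1/9, 1/3] . (h_A, h_C) = 1

Solving yields:
  h_A = 18/5
  h_C = 21/5

Starting state is A, so the expected hitting time is h_A = 18/5.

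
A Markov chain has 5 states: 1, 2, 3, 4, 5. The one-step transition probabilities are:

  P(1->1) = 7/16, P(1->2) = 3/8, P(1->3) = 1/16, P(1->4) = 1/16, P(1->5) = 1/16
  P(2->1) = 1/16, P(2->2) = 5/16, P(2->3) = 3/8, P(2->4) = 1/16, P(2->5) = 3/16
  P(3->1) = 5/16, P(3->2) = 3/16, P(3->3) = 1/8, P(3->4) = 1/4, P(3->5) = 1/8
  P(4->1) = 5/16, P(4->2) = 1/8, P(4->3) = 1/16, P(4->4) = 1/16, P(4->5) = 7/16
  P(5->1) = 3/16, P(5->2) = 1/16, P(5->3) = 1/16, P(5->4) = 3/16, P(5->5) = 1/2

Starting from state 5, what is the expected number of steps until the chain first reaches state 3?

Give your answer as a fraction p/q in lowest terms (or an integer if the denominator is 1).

Let h_i = expected steps to first reach 3 from state i.
Boundary: h_3 = 0.
First-step equations for the other states:
  h_1 = 1 + 7/16*h_1 + 3/8*h_2 + 1/16*h_3 + 1/16*h_4 + 1/16*h_5
  h_2 = 1 + 1/16*h_1 + 5/16*h_2 + 3/8*h_3 + 1/16*h_4 + 3/16*h_5
  h_4 = 1 + 5/16*h_1 + 1/8*h_2 + 1/16*h_3 + 1/16*h_4 + 7/16*h_5
  h_5 = 1 + 3/16*h_1 + 1/16*h_2 + 1/16*h_3 + 3/16*h_4 + 1/2*h_5

Substituting h_3 = 0 and rearranging gives the linear system (I - Q) h = 1:
  [9/16, -3/8, -1/16, -1/16] . (h_1, h_2, h_4, h_5) = 1
  [-1/16, 11/16, -1/16, -3/16] . (h_1, h_2, h_4, h_5) = 1
  [-5/16, -1/8, 15/16, -7/16] . (h_1, h_2, h_4, h_5) = 1
  [-3/16, -1/16, -3/16, 1/2] . (h_1, h_2, h_4, h_5) = 1

Solving yields:
  h_1 = 352/51
  h_2 = 256/51
  h_4 = 400/51
  h_5 = 416/51

Starting state is 5, so the expected hitting time is h_5 = 416/51.

Answer: 416/51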